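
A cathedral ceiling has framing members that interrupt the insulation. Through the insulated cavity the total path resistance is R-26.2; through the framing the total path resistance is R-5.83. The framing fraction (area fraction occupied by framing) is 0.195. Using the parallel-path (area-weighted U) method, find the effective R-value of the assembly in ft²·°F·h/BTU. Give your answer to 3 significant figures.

U_eff = 0.805/26.2 + 0.195/5.83 = 0.03073 + 0.03345 = 0.06417
R_eff = 1/U_eff = 15.58 ft²·°F·h/BTU

15.6 ft²·°F·h/BTU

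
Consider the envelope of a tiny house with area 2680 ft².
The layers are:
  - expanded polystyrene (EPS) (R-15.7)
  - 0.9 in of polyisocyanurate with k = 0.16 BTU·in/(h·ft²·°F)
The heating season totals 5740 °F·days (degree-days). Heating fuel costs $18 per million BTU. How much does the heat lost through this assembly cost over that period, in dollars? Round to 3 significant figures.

312 dollars

0.9/0.16 = 5.625
R_total = 15.7 + 5.625 = 21.32 ft²·°F·h/BTU
E = A × HDD × 24 / R = 2680 × 5740 × 24 / 21.32 = 17310000 BTU
Cost = 17310000/10⁶ × 18 = $311.6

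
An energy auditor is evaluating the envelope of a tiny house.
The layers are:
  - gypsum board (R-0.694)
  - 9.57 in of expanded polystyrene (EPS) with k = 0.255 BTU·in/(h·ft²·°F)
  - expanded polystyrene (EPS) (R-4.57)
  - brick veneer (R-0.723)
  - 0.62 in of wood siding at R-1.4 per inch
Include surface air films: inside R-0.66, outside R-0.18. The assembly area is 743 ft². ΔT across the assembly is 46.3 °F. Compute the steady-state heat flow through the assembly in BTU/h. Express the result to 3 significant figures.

761 BTU/h

9.57/0.255 = 37.53
0.62 × 1.4 = 0.868
R_total = 0.66 + 0.694 + 37.53 + 4.57 + 0.723 + 0.868 + 0.18 = 45.22 ft²·°F·h/BTU
Q = A·ΔT/R = 743 × 46.3 / 45.22 = 760.7 BTU/h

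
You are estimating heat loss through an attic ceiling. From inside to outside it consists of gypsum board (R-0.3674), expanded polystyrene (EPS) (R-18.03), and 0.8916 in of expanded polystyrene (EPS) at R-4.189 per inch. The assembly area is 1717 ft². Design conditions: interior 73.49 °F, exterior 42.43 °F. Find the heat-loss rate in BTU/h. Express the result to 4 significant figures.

0.8916 × 4.189 = 3.7349
R_total = 0.3674 + 18.03 + 3.7349 = 22.132 ft²·°F·h/BTU
Q = A·ΔT/R = 1717 × (73.49 − 42.43) / 22.132 = 2409.6 BTU/h

2410 BTU/h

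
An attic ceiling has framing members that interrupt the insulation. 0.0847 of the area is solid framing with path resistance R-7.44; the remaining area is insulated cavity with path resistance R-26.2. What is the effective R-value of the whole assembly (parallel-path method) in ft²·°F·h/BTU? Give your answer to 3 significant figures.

U_eff = 0.9153/26.2 + 0.0847/7.44 = 0.03494 + 0.01138 = 0.04632
R_eff = 1/U_eff = 21.59 ft²·°F·h/BTU

21.6 ft²·°F·h/BTU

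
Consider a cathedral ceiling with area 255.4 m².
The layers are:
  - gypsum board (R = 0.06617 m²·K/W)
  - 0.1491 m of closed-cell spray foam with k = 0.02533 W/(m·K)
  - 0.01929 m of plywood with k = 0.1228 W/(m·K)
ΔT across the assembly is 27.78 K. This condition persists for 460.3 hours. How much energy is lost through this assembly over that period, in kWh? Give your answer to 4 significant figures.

534.5 kWh

0.1491/0.02533 = 5.8863
0.01929/0.1228 = 0.15708
R_total = 0.06617 + 5.8863 + 0.15708 = 6.1096 m²·K/W
Q = 255.4 × 27.78 / 6.1096 = 1161.3 W
E = 1161.3 W × 460.3 h / 1000 = 534.55 kWh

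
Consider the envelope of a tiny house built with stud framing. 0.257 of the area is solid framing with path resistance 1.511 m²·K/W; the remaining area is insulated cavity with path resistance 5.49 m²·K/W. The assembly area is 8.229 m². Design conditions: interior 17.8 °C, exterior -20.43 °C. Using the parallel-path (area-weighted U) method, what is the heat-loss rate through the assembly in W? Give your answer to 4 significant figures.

U_eff = 0.743/5.49 + 0.257/1.511 = 0.13534 + 0.17009 = 0.30542
R_eff = 1/U_eff = 3.2741 m²·K/W
Q = 8.229 × (17.8 − (-20.43)) / 3.2741 = 96.084 W

96.08 W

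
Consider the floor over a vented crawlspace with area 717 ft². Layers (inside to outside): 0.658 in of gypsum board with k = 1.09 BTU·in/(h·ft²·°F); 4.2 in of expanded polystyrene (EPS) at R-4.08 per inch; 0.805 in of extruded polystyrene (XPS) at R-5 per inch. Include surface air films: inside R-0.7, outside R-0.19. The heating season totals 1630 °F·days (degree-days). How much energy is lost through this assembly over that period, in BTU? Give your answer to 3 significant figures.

1240000 BTU

0.658/1.09 = 0.6037
4.2 × 4.08 = 17.14
0.805 × 5 = 4.025
R_total = 0.7 + 0.6037 + 17.14 + 4.025 + 0.19 = 22.65 ft²·°F·h/BTU
E = A × HDD × 24 / R = 717 × 1630 × 24 / 22.65 = 1238000 BTU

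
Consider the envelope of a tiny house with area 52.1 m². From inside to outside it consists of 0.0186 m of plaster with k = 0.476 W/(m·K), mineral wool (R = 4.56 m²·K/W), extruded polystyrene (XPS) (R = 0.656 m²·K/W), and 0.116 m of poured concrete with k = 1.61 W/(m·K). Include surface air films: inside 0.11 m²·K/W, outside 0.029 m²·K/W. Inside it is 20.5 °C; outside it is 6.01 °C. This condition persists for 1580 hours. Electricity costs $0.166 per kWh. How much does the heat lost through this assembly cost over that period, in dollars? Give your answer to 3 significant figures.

0.0186/0.476 = 0.03908
0.116/1.61 = 0.07205
R_total = 0.11 + 0.03908 + 4.56 + 0.656 + 0.07205 + 0.029 = 5.466 m²·K/W
Q = 52.1 × (20.5 − 6.01) / 5.466 = 138.1 W
E = 138.1 W × 1580 h / 1000 = 218.2 kWh
Cost = 218.2 × 0.166 = $36.22

36.2 dollars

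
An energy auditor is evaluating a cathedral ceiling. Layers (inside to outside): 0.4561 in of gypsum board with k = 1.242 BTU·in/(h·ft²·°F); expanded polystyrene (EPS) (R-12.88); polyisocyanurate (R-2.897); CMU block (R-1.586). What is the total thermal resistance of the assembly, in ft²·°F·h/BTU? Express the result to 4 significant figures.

0.4561/1.242 = 0.36723
R_total = 0.36723 + 12.88 + 2.897 + 1.586 = 17.73 ft²·°F·h/BTU

17.73 ft²·°F·h/BTU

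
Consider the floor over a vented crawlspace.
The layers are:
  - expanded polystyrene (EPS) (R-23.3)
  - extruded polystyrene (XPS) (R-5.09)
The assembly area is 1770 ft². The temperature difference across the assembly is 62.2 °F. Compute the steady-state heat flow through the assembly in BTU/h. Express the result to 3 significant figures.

R_total = 23.3 + 5.09 = 28.39 ft²·°F·h/BTU
Q = A·ΔT/R = 1770 × 62.2 / 28.39 = 3878 BTU/h

3880 BTU/h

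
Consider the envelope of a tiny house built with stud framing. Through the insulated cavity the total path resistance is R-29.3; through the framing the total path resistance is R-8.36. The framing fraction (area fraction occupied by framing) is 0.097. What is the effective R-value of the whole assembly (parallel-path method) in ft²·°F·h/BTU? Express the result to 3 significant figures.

23.6 ft²·°F·h/BTU

U_eff = 0.903/29.3 + 0.097/8.36 = 0.03082 + 0.0116 = 0.04242
R_eff = 1/U_eff = 23.57 ft²·°F·h/BTU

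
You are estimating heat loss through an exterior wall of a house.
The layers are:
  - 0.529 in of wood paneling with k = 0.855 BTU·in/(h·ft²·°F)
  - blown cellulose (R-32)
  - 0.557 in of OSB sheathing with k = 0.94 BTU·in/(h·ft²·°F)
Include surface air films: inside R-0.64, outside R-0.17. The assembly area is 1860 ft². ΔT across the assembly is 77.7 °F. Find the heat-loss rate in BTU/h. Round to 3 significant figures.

0.529/0.855 = 0.6187
0.557/0.94 = 0.5926
R_total = 0.64 + 0.6187 + 32 + 0.5926 + 0.17 = 34.02 ft²·°F·h/BTU
Q = A·ΔT/R = 1860 × 77.7 / 34.02 = 4248 BTU/h

4250 BTU/h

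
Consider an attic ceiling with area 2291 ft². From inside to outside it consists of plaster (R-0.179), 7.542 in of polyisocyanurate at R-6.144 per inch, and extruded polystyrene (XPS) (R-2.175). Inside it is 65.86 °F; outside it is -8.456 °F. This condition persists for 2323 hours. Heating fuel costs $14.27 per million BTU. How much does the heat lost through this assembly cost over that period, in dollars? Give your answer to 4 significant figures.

115.9 dollars

7.542 × 6.144 = 46.338
R_total = 0.179 + 46.338 + 2.175 = 48.692 ft²·°F·h/BTU
Q = 2291 × (65.86 − (-8.456)) / 48.692 = 3496.6 BTU/h
E = 3496.6 × 2323 = 8122700 BTU
Cost = 8122700/10⁶ × 14.27 = $115.91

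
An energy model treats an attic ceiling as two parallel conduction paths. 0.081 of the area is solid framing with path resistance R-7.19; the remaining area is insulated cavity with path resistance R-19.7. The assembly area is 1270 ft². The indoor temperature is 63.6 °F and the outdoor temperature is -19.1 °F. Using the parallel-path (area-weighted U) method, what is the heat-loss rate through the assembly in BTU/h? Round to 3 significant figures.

U_eff = 0.919/19.7 + 0.081/7.19 = 0.04665 + 0.01127 = 0.05792
R_eff = 1/U_eff = 17.27 ft²·°F·h/BTU
Q = 1270 × (63.6 − (-19.1)) / 17.27 = 6083 BTU/h

6080 BTU/h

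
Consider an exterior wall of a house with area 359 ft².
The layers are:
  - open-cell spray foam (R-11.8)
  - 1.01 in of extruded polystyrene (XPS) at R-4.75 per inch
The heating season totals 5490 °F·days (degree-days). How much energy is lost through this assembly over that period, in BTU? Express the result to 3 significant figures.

2850000 BTU

1.01 × 4.75 = 4.798
R_total = 11.8 + 4.798 = 16.6 ft²·°F·h/BTU
E = A × HDD × 24 / R = 359 × 5490 × 24 / 16.6 = 2850000 BTU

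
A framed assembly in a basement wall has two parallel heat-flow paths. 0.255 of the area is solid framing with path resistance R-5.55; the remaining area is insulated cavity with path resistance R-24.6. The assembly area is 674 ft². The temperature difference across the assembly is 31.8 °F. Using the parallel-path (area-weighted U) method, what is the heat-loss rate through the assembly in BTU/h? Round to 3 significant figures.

U_eff = 0.745/24.6 + 0.255/5.55 = 0.03028 + 0.04595 = 0.07623
R_eff = 1/U_eff = 13.12 ft²·°F·h/BTU
Q = 674 × 31.8 / 13.12 = 1634 BTU/h

1630 BTU/h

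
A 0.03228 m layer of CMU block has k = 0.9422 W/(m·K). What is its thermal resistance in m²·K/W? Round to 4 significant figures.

R = L/k = 0.03228/0.9422 = 0.03426 m²·K/W

0.03426 m²·K/W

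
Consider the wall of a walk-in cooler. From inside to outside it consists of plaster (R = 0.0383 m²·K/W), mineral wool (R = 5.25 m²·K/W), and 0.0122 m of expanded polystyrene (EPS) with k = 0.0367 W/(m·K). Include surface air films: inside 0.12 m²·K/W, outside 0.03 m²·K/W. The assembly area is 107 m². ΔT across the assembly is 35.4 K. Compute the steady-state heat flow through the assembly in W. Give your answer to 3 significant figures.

0.0122/0.0367 = 0.3324
R_total = 0.12 + 0.0383 + 5.25 + 0.3324 + 0.03 = 5.771 m²·K/W
Q = A·ΔT/R = 107 × 35.4 / 5.771 = 656.4 W

656 W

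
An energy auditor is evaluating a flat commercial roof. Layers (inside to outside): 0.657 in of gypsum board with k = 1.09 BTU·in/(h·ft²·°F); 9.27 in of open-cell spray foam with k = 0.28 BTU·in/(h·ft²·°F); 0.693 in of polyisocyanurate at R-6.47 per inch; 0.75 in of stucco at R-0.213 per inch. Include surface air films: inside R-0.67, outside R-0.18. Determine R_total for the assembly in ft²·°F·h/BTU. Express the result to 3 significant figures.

39.2 ft²·°F·h/BTU

0.657/1.09 = 0.6028
9.27/0.28 = 33.11
0.693 × 6.47 = 4.484
0.75 × 0.213 = 0.1598
R_total = 0.67 + 0.6028 + 33.11 + 4.484 + 0.1598 + 0.18 = 39.2 ft²·°F·h/BTU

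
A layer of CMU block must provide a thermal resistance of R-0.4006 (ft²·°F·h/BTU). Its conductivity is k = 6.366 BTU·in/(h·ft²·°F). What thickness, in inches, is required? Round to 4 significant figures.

L = R × k = 0.4006 × 6.366 = 2.5502 in

2.550 in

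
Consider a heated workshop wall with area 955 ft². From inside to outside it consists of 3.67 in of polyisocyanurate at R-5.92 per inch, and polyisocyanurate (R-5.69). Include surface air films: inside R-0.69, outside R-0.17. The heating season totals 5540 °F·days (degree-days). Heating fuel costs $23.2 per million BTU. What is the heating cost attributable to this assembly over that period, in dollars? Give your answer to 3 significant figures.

3.67 × 5.92 = 21.73
R_total = 0.69 + 21.73 + 5.69 + 0.17 = 28.28 ft²·°F·h/BTU
E = A × HDD × 24 / R = 955 × 5540 × 24 / 28.28 = 4491000 BTU
Cost = 4491000/10⁶ × 23.2 = $104.2

104 dollars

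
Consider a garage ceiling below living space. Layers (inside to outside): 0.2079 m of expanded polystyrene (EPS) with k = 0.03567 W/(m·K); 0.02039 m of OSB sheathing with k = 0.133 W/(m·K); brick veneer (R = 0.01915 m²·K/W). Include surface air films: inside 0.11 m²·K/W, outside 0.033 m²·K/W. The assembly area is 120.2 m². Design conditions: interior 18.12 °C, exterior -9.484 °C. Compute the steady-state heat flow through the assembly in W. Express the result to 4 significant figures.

540.0 W

0.2079/0.03567 = 5.8284
0.02039/0.133 = 0.15331
R_total = 0.11 + 5.8284 + 0.15331 + 0.01915 + 0.033 = 6.1439 m²·K/W
Q = A·ΔT/R = 120.2 × (18.12 − (-9.484)) / 6.1439 = 540.05 W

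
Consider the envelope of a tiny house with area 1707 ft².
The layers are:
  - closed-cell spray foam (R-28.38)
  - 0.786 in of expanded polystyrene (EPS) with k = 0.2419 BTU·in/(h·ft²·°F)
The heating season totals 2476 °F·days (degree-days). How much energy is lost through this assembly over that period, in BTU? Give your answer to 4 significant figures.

0.786/0.2419 = 3.2493
R_total = 28.38 + 3.2493 = 31.629 ft²·°F·h/BTU
E = A × HDD × 24 / R = 1707 × 2476 × 24 / 31.629 = 3207100 BTU

3207000 BTU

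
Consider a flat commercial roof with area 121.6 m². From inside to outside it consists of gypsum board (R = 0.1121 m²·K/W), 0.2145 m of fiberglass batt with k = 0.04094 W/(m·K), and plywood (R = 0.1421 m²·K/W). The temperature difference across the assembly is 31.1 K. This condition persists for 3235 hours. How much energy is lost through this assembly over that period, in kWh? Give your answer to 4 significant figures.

0.2145/0.04094 = 5.2394
R_total = 0.1121 + 5.2394 + 0.1421 = 5.4936 m²·K/W
Q = 121.6 × 31.1 / 5.4936 = 688.4 W
E = 688.4 W × 3235 h / 1000 = 2227 kWh

2227 kWh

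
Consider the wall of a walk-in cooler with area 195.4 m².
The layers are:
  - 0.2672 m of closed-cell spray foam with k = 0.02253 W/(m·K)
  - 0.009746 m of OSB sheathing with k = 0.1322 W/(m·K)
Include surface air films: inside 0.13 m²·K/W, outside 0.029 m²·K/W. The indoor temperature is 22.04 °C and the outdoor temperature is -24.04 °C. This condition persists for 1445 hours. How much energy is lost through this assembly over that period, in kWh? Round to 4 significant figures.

0.2672/0.02253 = 11.86
0.009746/0.1322 = 0.073722
R_total = 0.13 + 11.86 + 0.073722 + 0.029 = 12.092 m²·K/W
Q = 195.4 × (22.04 − (-24.04)) / 12.092 = 744.6 W
E = 744.6 W × 1445 h / 1000 = 1075.9 kWh

1076 kWh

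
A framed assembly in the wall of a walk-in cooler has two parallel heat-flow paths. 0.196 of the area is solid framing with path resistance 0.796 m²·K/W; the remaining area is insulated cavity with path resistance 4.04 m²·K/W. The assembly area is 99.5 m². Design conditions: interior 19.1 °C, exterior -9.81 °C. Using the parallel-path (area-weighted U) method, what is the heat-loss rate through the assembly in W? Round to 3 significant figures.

1280 W

U_eff = 0.804/4.04 + 0.196/0.796 = 0.199 + 0.2462 = 0.4452
R_eff = 1/U_eff = 2.246 m²·K/W
Q = 99.5 × (19.1 − (-9.81)) / 2.246 = 1281 W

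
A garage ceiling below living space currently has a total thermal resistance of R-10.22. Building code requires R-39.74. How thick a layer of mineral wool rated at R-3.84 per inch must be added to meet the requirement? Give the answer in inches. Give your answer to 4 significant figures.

ΔR = 39.74 − 10.22 = 29.52 ft²·°F·h/BTU
L = ΔR / (R/in) = 29.52/3.84 = 7.6875 in

7.688 in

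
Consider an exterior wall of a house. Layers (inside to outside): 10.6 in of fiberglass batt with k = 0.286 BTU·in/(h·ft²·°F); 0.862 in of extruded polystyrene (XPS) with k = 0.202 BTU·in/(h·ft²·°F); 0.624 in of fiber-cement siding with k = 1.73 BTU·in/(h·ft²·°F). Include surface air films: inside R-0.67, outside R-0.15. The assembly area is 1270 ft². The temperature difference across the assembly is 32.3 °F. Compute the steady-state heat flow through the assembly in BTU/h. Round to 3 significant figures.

965 BTU/h

10.6/0.286 = 37.06
0.862/0.202 = 4.267
0.624/1.73 = 0.3607
R_total = 0.67 + 37.06 + 4.267 + 0.3607 + 0.15 = 42.51 ft²·°F·h/BTU
Q = A·ΔT/R = 1270 × 32.3 / 42.51 = 965 BTU/h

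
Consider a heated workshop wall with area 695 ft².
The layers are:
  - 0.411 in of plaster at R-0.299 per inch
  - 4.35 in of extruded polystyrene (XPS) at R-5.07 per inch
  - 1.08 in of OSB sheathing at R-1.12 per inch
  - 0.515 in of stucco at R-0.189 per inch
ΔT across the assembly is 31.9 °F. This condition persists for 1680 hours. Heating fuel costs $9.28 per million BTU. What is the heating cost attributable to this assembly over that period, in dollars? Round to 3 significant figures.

14.7 dollars

0.411 × 0.299 = 0.1229
4.35 × 5.07 = 22.05
1.08 × 1.12 = 1.21
0.515 × 0.189 = 0.09734
R_total = 0.1229 + 22.05 + 1.21 + 0.09734 = 23.48 ft²·°F·h/BTU
Q = 695 × 31.9 / 23.48 = 944.1 BTU/h
E = 944.1 × 1680 = 1586000 BTU
Cost = 1586000/10⁶ × 9.28 = $14.72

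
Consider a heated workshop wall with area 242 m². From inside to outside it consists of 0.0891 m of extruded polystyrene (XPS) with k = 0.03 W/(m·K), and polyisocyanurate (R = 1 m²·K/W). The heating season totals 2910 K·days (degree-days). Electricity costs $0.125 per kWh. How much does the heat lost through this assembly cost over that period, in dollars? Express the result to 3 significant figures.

532 dollars

0.0891/0.03 = 2.97
R_total = 2.97 + 1 = 3.97 m²·K/W
E = A × HDD × 24 / R / 1000 = 242 × 2910 × 24 / 3.97 / 1000 = 4257 kWh
Cost = 4257 × 0.125 = $532.2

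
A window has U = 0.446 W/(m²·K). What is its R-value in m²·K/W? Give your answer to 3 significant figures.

R = 1/U = 1/0.446 = 2.242

2.24 m²·K/W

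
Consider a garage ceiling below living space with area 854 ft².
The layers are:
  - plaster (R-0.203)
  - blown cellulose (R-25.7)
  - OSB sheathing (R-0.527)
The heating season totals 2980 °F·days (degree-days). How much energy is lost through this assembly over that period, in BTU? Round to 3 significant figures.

R_total = 0.203 + 25.7 + 0.527 = 26.43 ft²·°F·h/BTU
E = A × HDD × 24 / R = 854 × 2980 × 24 / 26.43 = 2311000 BTU

2310000 BTU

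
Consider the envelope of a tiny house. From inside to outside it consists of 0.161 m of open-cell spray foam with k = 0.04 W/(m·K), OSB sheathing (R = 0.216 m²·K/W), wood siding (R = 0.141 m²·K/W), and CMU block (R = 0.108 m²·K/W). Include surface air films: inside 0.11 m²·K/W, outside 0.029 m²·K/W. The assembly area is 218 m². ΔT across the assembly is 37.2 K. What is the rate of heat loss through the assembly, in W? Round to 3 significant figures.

1750 W

0.161/0.04 = 4.025
R_total = 0.11 + 4.025 + 0.216 + 0.141 + 0.108 + 0.029 = 4.629 m²·K/W
Q = A·ΔT/R = 218 × 37.2 / 4.629 = 1752 W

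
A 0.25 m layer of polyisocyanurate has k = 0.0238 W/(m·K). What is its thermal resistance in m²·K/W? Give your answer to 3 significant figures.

R = L/k = 0.25/0.0238 = 10.5 m²·K/W

10.5 m²·K/W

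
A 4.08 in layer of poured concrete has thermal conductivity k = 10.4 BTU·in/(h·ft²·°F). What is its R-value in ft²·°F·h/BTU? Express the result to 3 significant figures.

0.392 ft²·°F·h/BTU

R = L/k = 4.08/10.4 = 0.3923 ft²·°F·h/BTU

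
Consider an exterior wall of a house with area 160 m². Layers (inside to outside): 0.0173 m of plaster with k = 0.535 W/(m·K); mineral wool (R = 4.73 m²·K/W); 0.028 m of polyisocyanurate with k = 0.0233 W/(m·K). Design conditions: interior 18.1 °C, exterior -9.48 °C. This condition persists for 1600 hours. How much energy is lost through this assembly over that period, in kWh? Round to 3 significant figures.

0.0173/0.535 = 0.03234
0.028/0.0233 = 1.202
R_total = 0.03234 + 4.73 + 1.202 = 5.964 m²·K/W
Q = 160 × (18.1 − (-9.48)) / 5.964 = 739.9 W
E = 739.9 W × 1600 h / 1000 = 1184 kWh

1180 kWh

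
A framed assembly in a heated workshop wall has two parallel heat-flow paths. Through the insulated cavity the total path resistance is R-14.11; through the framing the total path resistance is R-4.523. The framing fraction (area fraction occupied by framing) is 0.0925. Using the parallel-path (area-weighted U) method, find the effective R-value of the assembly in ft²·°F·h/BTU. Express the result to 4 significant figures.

U_eff = 0.9075/14.11 + 0.0925/4.523 = 0.064316 + 0.020451 = 0.084767
R_eff = 1/U_eff = 11.797 ft²·°F·h/BTU

11.80 ft²·°F·h/BTU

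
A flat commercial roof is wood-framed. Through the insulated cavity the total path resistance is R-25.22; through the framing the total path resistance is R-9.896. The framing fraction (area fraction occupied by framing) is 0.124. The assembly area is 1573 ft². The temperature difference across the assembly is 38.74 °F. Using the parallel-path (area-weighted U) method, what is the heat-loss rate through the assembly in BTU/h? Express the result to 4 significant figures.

2880 BTU/h

U_eff = 0.876/25.22 + 0.124/9.896 = 0.034734 + 0.01253 = 0.047265
R_eff = 1/U_eff = 21.157 ft²·°F·h/BTU
Q = 1573 × 38.74 / 21.157 = 2880.2 BTU/h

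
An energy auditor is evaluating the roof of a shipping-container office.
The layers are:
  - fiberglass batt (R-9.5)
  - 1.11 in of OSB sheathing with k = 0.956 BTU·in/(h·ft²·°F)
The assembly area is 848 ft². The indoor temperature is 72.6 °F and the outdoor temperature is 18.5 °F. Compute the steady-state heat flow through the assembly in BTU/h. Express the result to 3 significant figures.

4300 BTU/h

1.11/0.956 = 1.161
R_total = 9.5 + 1.161 = 10.66 ft²·°F·h/BTU
Q = A·ΔT/R = 848 × (72.6 − 18.5) / 10.66 = 4303 BTU/h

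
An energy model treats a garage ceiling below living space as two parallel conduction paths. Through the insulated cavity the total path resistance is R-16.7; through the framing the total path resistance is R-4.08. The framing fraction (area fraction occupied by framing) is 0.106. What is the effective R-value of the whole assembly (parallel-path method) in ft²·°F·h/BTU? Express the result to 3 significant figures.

U_eff = 0.894/16.7 + 0.106/4.08 = 0.05353 + 0.02598 = 0.07951
R_eff = 1/U_eff = 12.58 ft²·°F·h/BTU

12.6 ft²·°F·h/BTU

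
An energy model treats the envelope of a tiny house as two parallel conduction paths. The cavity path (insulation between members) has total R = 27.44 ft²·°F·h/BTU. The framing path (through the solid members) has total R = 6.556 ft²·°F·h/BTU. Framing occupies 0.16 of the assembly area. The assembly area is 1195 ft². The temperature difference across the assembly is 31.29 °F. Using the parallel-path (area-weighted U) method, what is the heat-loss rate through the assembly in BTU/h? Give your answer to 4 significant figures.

U_eff = 0.84/27.44 + 0.16/6.556 = 0.030612 + 0.024405 = 0.055017
R_eff = 1/U_eff = 18.176 ft²·°F·h/BTU
Q = 1195 × 31.29 / 18.176 = 2057.2 BTU/h

2057 BTU/h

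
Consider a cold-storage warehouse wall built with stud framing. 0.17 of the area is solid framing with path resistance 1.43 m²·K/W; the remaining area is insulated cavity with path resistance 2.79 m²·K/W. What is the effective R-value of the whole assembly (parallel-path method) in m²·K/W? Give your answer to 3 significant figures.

U_eff = 0.83/2.79 + 0.17/1.43 = 0.2975 + 0.1189 = 0.4164
R_eff = 1/U_eff = 2.402 m²·K/W

2.40 m²·K/W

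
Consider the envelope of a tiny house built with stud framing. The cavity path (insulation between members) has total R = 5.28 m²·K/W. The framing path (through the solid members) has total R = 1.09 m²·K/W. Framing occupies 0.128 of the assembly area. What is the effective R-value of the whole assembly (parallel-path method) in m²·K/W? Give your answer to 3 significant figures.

U_eff = 0.872/5.28 + 0.128/1.09 = 0.1652 + 0.1174 = 0.2826
R_eff = 1/U_eff = 3.539 m²·K/W

3.54 m²·K/W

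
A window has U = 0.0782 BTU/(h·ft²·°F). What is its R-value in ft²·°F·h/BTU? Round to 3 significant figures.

R = 1/U = 1/0.0782 = 12.79

12.8 ft²·°F·h/BTU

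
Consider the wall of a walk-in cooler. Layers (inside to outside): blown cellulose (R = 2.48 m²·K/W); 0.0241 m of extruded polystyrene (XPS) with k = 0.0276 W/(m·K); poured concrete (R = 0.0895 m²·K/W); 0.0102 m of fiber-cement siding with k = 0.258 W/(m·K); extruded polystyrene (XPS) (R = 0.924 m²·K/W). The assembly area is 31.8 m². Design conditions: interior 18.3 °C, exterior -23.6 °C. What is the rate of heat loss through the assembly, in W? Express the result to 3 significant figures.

302 W

0.0241/0.0276 = 0.8732
0.0102/0.258 = 0.03953
R_total = 2.48 + 0.8732 + 0.0895 + 0.03953 + 0.924 = 4.406 m²·K/W
Q = A·ΔT/R = 31.8 × (18.3 − (-23.6)) / 4.406 = 302.4 W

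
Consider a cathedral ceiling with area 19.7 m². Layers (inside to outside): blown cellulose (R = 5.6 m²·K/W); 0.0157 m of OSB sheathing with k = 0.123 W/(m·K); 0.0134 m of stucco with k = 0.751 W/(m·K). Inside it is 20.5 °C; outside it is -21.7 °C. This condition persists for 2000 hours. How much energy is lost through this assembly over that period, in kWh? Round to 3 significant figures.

289 kWh

0.0157/0.123 = 0.1276
0.0134/0.751 = 0.01784
R_total = 5.6 + 0.1276 + 0.01784 = 5.745 m²·K/W
Q = 19.7 × (20.5 − (-21.7)) / 5.745 = 144.7 W
E = 144.7 W × 2000 h / 1000 = 289.4 kWh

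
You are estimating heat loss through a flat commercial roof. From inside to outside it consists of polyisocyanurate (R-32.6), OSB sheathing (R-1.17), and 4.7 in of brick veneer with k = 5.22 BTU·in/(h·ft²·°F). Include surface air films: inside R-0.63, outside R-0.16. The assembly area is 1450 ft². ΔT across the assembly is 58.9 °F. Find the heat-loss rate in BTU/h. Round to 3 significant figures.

4.7/5.22 = 0.9004
R_total = 0.63 + 32.6 + 1.17 + 0.9004 + 0.16 = 35.46 ft²·°F·h/BTU
Q = A·ΔT/R = 1450 × 58.9 / 35.46 = 2408 BTU/h

2410 BTU/h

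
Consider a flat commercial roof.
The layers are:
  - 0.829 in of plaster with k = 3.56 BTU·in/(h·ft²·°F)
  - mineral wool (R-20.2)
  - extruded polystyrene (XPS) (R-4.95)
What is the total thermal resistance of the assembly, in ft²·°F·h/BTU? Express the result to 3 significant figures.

25.4 ft²·°F·h/BTU

0.829/3.56 = 0.2329
R_total = 0.2329 + 20.2 + 4.95 = 25.38 ft²·°F·h/BTU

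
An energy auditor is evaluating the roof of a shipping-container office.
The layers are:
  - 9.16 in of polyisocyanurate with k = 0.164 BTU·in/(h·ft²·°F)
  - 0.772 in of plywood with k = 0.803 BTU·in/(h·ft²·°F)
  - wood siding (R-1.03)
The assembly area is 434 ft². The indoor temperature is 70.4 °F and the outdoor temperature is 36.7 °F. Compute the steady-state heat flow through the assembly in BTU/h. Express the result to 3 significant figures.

253 BTU/h

9.16/0.164 = 55.85
0.772/0.803 = 0.9614
R_total = 55.85 + 0.9614 + 1.03 = 57.85 ft²·°F·h/BTU
Q = A·ΔT/R = 434 × (70.4 − 36.7) / 57.85 = 252.8 BTU/h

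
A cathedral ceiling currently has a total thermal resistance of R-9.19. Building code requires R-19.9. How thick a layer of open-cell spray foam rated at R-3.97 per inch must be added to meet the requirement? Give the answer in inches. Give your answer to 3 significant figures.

ΔR = 19.9 − 9.19 = 10.71 ft²·°F·h/BTU
L = ΔR / (R/in) = 10.71/3.97 = 2.698 in

2.70 in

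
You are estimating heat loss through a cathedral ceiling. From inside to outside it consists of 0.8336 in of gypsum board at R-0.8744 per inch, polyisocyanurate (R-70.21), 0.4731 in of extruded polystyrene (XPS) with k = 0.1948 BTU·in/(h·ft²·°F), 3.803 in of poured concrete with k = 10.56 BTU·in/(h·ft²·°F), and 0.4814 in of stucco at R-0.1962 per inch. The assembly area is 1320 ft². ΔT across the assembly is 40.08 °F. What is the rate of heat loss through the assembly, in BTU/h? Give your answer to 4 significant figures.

0.8336 × 0.8744 = 0.7289
0.4731/0.1948 = 2.4286
3.803/10.56 = 0.36013
0.4814 × 0.1962 = 0.094451
R_total = 0.7289 + 70.21 + 2.4286 + 0.36013 + 0.094451 = 73.822 ft²·°F·h/BTU
Q = A·ΔT/R = 1320 × 40.08 / 73.822 = 716.66 BTU/h

716.7 BTU/h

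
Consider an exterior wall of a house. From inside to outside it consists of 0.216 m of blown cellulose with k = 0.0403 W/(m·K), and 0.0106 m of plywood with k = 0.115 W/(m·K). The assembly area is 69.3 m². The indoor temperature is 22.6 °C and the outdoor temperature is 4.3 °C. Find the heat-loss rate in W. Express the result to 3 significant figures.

0.216/0.0403 = 5.36
0.0106/0.115 = 0.09217
R_total = 5.36 + 0.09217 = 5.452 m²·K/W
Q = A·ΔT/R = 69.3 × (22.6 − 4.3) / 5.452 = 232.6 W

233 W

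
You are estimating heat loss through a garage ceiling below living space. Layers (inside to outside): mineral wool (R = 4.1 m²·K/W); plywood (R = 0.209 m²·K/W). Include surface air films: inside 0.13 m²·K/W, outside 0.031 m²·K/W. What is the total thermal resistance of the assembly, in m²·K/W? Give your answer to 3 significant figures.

4.47 m²·K/W

R_total = 0.13 + 4.1 + 0.209 + 0.031 = 4.47 m²·K/W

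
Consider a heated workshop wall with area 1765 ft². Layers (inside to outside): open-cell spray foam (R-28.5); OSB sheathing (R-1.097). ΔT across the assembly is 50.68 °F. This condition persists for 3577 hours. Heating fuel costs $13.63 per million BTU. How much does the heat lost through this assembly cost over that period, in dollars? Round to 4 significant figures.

147.3 dollars

R_total = 28.5 + 1.097 = 29.597 ft²·°F·h/BTU
Q = 1765 × 50.68 / 29.597 = 3022.3 BTU/h
E = 3022.3 × 3577 = 10811000 BTU
Cost = 10811000/10⁶ × 13.63 = $147.35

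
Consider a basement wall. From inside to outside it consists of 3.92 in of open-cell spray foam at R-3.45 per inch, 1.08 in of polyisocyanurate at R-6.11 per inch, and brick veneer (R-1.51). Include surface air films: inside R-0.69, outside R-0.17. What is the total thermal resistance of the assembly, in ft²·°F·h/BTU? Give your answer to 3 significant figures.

3.92 × 3.45 = 13.52
1.08 × 6.11 = 6.599
R_total = 0.69 + 13.52 + 6.599 + 1.51 + 0.17 = 22.49 ft²·°F·h/BTU

22.5 ft²·°F·h/BTU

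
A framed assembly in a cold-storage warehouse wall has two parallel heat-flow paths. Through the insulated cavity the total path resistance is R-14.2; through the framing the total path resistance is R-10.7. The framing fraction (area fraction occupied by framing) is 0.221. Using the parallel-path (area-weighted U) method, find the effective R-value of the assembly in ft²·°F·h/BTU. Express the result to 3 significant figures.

13.2 ft²·°F·h/BTU

U_eff = 0.779/14.2 + 0.221/10.7 = 0.05486 + 0.02065 = 0.07551
R_eff = 1/U_eff = 13.24 ft²·°F·h/BTU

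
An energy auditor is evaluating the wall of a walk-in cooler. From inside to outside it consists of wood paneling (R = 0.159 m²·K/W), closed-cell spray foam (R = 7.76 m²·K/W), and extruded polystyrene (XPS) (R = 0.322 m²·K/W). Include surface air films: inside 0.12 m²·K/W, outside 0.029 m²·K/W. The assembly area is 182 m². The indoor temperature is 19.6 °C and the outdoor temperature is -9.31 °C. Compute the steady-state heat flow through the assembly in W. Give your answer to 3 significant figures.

627 W

R_total = 0.12 + 0.159 + 7.76 + 0.322 + 0.029 = 8.39 m²·K/W
Q = A·ΔT/R = 182 × (19.6 − (-9.31)) / 8.39 = 627.1 W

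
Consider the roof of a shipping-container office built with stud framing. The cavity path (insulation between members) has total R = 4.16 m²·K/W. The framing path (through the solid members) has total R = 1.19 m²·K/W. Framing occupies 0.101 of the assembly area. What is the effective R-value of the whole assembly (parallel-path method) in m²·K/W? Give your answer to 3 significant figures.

U_eff = 0.899/4.16 + 0.101/1.19 = 0.2161 + 0.08487 = 0.301
R_eff = 1/U_eff = 3.322 m²·K/W

3.32 m²·K/W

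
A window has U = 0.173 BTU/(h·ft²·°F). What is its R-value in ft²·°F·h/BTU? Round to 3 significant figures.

R = 1/U = 1/0.173 = 5.78

5.78 ft²·°F·h/BTU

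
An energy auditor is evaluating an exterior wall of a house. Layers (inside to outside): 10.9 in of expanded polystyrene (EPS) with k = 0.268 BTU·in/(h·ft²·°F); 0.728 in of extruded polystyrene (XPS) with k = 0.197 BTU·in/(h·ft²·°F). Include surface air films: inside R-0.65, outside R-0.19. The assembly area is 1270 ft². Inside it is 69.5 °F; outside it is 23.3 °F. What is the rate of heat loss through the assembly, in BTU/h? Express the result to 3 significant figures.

1300 BTU/h

10.9/0.268 = 40.67
0.728/0.197 = 3.695
R_total = 0.65 + 40.67 + 3.695 + 0.19 = 45.21 ft²·°F·h/BTU
Q = A·ΔT/R = 1270 × (69.5 − 23.3) / 45.21 = 1298 BTU/h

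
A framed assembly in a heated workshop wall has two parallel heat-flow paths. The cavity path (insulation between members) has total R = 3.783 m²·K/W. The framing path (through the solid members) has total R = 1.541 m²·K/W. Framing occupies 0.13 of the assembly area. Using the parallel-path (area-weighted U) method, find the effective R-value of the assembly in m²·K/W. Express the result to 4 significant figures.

3.181 m²·K/W

U_eff = 0.87/3.783 + 0.13/1.541 = 0.22998 + 0.084361 = 0.31434
R_eff = 1/U_eff = 3.1813 m²·K/W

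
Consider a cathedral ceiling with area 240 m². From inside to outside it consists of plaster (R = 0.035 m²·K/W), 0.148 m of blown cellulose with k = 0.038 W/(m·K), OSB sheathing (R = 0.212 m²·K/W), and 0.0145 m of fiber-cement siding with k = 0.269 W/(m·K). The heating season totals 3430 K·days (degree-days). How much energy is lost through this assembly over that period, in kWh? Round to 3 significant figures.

4710 kWh

0.148/0.038 = 3.895
0.0145/0.269 = 0.0539
R_total = 0.035 + 3.895 + 0.212 + 0.0539 = 4.196 m²·K/W
E = A × HDD × 24 / R / 1000 = 240 × 3430 × 24 / 4.196 / 1000 = 4709 kWh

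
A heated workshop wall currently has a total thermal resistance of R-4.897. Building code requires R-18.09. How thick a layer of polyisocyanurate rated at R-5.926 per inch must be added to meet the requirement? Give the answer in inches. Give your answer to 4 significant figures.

2.226 in

ΔR = 18.09 − 4.897 = 13.193 ft²·°F·h/BTU
L = ΔR / (R/in) = 13.193/5.926 = 2.2263 in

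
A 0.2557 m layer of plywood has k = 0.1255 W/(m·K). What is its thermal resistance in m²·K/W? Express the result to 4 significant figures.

R = L/k = 0.2557/0.1255 = 2.0375 m²·K/W

2.037 m²·K/W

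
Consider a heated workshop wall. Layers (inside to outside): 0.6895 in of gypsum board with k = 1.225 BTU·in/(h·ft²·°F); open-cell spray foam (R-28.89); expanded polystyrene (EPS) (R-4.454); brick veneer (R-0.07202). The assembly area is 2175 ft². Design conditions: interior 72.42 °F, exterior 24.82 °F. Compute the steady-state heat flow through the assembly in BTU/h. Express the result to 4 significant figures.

0.6895/1.225 = 0.56286
R_total = 0.56286 + 28.89 + 4.454 + 0.07202 = 33.979 ft²·°F·h/BTU
Q = A·ΔT/R = 2175 × (72.42 − 24.82) / 33.979 = 3046.9 BTU/h

3047 BTU/h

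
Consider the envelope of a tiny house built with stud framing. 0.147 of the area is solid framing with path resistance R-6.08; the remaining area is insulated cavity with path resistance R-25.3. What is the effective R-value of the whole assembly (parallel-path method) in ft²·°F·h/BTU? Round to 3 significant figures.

U_eff = 0.853/25.3 + 0.147/6.08 = 0.03372 + 0.02418 = 0.05789
R_eff = 1/U_eff = 17.27 ft²·°F·h/BTU

17.3 ft²·°F·h/BTU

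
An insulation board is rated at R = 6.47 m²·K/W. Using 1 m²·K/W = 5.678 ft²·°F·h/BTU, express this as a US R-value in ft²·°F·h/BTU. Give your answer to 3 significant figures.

R_US = 6.47 × 5.678 = 36.74

36.7 ft²·°F·h/BTU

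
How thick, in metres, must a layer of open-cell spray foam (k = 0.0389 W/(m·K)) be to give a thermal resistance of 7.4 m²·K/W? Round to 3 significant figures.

0.288 m

L = R·k = 7.4 × 0.0389 = 0.2879 m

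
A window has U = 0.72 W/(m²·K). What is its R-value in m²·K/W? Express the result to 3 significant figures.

1.39 m²·K/W

R = 1/U = 1/0.72 = 1.389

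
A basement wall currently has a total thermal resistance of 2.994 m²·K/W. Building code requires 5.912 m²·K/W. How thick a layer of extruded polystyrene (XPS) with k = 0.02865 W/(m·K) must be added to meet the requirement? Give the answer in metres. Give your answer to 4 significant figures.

0.08360 m

ΔR = 5.912 − 2.994 = 2.918 m²·K/W
L = ΔR × k = 2.918 × 0.02865 = 0.083601 m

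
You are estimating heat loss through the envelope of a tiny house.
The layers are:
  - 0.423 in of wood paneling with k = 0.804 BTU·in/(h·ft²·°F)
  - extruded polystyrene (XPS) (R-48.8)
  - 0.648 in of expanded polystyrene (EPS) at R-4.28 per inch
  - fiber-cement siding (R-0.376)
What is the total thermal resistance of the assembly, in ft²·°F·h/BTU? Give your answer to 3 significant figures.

0.423/0.804 = 0.5261
0.648 × 4.28 = 2.773
R_total = 0.5261 + 48.8 + 2.773 + 0.376 = 52.48 ft²·°F·h/BTU

52.5 ft²·°F·h/BTU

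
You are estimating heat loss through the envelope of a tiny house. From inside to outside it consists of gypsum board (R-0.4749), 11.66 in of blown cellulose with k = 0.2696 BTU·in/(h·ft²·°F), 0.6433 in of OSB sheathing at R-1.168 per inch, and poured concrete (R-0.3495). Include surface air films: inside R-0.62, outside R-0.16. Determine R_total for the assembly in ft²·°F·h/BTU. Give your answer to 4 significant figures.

45.61 ft²·°F·h/BTU

11.66/0.2696 = 43.249
0.6433 × 1.168 = 0.75137
R_total = 0.62 + 0.4749 + 43.249 + 0.75137 + 0.3495 + 0.16 = 45.605 ft²·°F·h/BTU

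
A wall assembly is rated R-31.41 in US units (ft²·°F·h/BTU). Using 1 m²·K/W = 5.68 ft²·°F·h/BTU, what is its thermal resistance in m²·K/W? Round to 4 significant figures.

5.530 m²·K/W

R_SI = 31.41/5.68 = 5.5299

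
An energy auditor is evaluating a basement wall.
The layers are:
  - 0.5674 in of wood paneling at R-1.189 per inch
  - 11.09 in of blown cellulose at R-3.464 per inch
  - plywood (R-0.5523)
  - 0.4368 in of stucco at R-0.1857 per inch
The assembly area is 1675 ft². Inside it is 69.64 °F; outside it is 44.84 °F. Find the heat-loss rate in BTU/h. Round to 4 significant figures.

1046 BTU/h

0.5674 × 1.189 = 0.67464
11.09 × 3.464 = 38.416
0.4368 × 0.1857 = 0.081114
R_total = 0.67464 + 38.416 + 0.5523 + 0.081114 = 39.724 ft²·°F·h/BTU
Q = A·ΔT/R = 1675 × (69.64 − 44.84) / 39.724 = 1045.7 BTU/h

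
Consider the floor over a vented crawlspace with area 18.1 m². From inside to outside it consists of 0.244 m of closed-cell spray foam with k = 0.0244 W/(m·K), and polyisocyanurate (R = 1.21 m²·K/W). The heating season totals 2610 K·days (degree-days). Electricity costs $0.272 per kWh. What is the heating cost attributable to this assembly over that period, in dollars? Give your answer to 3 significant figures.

27.5 dollars

0.244/0.0244 = 10
R_total = 10 + 1.21 = 11.21 m²·K/W
E = A × HDD × 24 / R / 1000 = 18.1 × 2610 × 24 / 11.21 / 1000 = 101.1 kWh
Cost = 101.1 × 0.272 = $27.51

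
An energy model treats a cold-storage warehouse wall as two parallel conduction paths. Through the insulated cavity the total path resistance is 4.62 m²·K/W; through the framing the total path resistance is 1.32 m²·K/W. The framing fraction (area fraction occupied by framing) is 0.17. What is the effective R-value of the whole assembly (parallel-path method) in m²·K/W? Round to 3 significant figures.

3.24 m²·K/W

U_eff = 0.83/4.62 + 0.17/1.32 = 0.1797 + 0.1288 = 0.3084
R_eff = 1/U_eff = 3.242 m²·K/W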